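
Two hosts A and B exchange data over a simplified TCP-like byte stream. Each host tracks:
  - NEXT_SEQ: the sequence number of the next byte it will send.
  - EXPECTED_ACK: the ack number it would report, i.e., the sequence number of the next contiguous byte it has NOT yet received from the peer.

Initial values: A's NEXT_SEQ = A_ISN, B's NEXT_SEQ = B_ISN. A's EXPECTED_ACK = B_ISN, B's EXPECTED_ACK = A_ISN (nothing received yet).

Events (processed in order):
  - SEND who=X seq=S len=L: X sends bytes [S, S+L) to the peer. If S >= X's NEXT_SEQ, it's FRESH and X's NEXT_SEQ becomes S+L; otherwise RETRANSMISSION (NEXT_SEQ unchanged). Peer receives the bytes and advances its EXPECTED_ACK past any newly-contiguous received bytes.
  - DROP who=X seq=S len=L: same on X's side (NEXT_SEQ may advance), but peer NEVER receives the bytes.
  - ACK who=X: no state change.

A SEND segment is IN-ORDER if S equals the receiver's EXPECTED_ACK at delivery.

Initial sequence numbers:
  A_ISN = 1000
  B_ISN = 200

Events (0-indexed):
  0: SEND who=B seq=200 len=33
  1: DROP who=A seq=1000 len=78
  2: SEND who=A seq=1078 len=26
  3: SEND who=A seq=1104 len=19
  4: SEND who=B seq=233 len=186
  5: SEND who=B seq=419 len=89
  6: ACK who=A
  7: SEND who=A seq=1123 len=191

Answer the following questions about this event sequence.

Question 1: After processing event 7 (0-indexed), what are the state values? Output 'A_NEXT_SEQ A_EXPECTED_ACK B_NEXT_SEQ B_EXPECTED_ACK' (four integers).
After event 0: A_seq=1000 A_ack=233 B_seq=233 B_ack=1000
After event 1: A_seq=1078 A_ack=233 B_seq=233 B_ack=1000
After event 2: A_seq=1104 A_ack=233 B_seq=233 B_ack=1000
After event 3: A_seq=1123 A_ack=233 B_seq=233 B_ack=1000
After event 4: A_seq=1123 A_ack=419 B_seq=419 B_ack=1000
After event 5: A_seq=1123 A_ack=508 B_seq=508 B_ack=1000
After event 6: A_seq=1123 A_ack=508 B_seq=508 B_ack=1000
After event 7: A_seq=1314 A_ack=508 B_seq=508 B_ack=1000

1314 508 508 1000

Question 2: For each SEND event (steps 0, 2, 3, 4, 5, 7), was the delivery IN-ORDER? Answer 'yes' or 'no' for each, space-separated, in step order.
Answer: yes no no yes yes no

Derivation:
Step 0: SEND seq=200 -> in-order
Step 2: SEND seq=1078 -> out-of-order
Step 3: SEND seq=1104 -> out-of-order
Step 4: SEND seq=233 -> in-order
Step 5: SEND seq=419 -> in-order
Step 7: SEND seq=1123 -> out-of-order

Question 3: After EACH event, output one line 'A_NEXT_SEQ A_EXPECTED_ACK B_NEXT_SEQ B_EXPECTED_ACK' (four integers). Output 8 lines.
1000 233 233 1000
1078 233 233 1000
1104 233 233 1000
1123 233 233 1000
1123 419 419 1000
1123 508 508 1000
1123 508 508 1000
1314 508 508 1000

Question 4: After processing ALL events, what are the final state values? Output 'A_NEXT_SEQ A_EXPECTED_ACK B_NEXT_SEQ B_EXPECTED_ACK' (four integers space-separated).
Answer: 1314 508 508 1000

Derivation:
After event 0: A_seq=1000 A_ack=233 B_seq=233 B_ack=1000
After event 1: A_seq=1078 A_ack=233 B_seq=233 B_ack=1000
After event 2: A_seq=1104 A_ack=233 B_seq=233 B_ack=1000
After event 3: A_seq=1123 A_ack=233 B_seq=233 B_ack=1000
After event 4: A_seq=1123 A_ack=419 B_seq=419 B_ack=1000
After event 5: A_seq=1123 A_ack=508 B_seq=508 B_ack=1000
After event 6: A_seq=1123 A_ack=508 B_seq=508 B_ack=1000
After event 7: A_seq=1314 A_ack=508 B_seq=508 B_ack=1000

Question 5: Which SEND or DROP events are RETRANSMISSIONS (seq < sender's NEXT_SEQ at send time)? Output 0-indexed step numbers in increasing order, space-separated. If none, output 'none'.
Step 0: SEND seq=200 -> fresh
Step 1: DROP seq=1000 -> fresh
Step 2: SEND seq=1078 -> fresh
Step 3: SEND seq=1104 -> fresh
Step 4: SEND seq=233 -> fresh
Step 5: SEND seq=419 -> fresh
Step 7: SEND seq=1123 -> fresh

Answer: none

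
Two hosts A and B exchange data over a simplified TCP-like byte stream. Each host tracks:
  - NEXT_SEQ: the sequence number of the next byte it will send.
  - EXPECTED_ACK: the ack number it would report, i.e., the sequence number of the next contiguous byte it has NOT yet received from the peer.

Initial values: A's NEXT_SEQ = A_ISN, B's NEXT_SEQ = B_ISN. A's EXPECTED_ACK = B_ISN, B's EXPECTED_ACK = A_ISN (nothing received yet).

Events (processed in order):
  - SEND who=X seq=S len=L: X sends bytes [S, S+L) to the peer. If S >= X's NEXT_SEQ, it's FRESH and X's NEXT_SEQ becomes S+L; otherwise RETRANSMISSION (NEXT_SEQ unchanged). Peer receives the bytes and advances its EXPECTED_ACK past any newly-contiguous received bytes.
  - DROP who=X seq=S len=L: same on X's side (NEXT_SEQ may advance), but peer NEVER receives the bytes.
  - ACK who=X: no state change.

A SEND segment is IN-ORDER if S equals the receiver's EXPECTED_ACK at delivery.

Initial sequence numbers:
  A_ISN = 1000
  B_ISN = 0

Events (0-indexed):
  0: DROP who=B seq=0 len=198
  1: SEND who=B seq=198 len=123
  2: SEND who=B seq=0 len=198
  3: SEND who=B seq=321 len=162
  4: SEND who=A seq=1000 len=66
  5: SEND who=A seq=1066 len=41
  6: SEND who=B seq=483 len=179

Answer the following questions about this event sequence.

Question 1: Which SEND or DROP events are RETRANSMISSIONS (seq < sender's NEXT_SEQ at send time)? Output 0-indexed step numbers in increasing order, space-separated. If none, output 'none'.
Answer: 2

Derivation:
Step 0: DROP seq=0 -> fresh
Step 1: SEND seq=198 -> fresh
Step 2: SEND seq=0 -> retransmit
Step 3: SEND seq=321 -> fresh
Step 4: SEND seq=1000 -> fresh
Step 5: SEND seq=1066 -> fresh
Step 6: SEND seq=483 -> fresh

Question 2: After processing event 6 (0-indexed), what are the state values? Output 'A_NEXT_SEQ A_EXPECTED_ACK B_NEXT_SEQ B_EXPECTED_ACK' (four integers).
After event 0: A_seq=1000 A_ack=0 B_seq=198 B_ack=1000
After event 1: A_seq=1000 A_ack=0 B_seq=321 B_ack=1000
After event 2: A_seq=1000 A_ack=321 B_seq=321 B_ack=1000
After event 3: A_seq=1000 A_ack=483 B_seq=483 B_ack=1000
After event 4: A_seq=1066 A_ack=483 B_seq=483 B_ack=1066
After event 5: A_seq=1107 A_ack=483 B_seq=483 B_ack=1107
After event 6: A_seq=1107 A_ack=662 B_seq=662 B_ack=1107

1107 662 662 1107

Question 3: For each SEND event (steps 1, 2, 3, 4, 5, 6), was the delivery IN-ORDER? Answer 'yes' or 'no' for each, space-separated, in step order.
Step 1: SEND seq=198 -> out-of-order
Step 2: SEND seq=0 -> in-order
Step 3: SEND seq=321 -> in-order
Step 4: SEND seq=1000 -> in-order
Step 5: SEND seq=1066 -> in-order
Step 6: SEND seq=483 -> in-order

Answer: no yes yes yes yes yes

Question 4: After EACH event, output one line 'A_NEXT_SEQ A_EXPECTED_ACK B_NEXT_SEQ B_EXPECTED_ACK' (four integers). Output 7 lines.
1000 0 198 1000
1000 0 321 1000
1000 321 321 1000
1000 483 483 1000
1066 483 483 1066
1107 483 483 1107
1107 662 662 1107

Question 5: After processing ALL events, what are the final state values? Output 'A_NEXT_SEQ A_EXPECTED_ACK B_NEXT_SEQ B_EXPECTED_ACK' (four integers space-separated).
After event 0: A_seq=1000 A_ack=0 B_seq=198 B_ack=1000
After event 1: A_seq=1000 A_ack=0 B_seq=321 B_ack=1000
After event 2: A_seq=1000 A_ack=321 B_seq=321 B_ack=1000
After event 3: A_seq=1000 A_ack=483 B_seq=483 B_ack=1000
After event 4: A_seq=1066 A_ack=483 B_seq=483 B_ack=1066
After event 5: A_seq=1107 A_ack=483 B_seq=483 B_ack=1107
After event 6: A_seq=1107 A_ack=662 B_seq=662 B_ack=1107

Answer: 1107 662 662 1107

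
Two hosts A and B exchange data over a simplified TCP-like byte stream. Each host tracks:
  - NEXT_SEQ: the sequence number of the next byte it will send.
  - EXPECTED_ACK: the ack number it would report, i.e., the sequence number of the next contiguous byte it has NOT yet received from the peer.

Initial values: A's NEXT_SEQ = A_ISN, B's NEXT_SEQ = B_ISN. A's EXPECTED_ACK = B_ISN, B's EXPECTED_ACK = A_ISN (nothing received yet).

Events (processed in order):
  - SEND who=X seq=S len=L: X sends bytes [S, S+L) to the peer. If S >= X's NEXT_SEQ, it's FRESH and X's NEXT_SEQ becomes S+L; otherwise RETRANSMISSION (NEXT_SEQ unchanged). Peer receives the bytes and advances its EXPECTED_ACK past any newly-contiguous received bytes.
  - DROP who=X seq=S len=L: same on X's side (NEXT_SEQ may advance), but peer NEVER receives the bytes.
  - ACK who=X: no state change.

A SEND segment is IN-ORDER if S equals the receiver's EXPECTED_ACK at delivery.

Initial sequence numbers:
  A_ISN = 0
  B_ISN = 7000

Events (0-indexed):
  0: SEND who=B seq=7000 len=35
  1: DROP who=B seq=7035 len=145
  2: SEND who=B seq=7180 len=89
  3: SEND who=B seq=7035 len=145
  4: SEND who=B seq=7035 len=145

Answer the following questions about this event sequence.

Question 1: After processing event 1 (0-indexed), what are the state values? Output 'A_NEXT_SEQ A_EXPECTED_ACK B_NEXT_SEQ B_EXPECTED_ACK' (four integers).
After event 0: A_seq=0 A_ack=7035 B_seq=7035 B_ack=0
After event 1: A_seq=0 A_ack=7035 B_seq=7180 B_ack=0

0 7035 7180 0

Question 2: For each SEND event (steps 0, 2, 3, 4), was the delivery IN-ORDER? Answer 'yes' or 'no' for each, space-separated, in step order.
Answer: yes no yes no

Derivation:
Step 0: SEND seq=7000 -> in-order
Step 2: SEND seq=7180 -> out-of-order
Step 3: SEND seq=7035 -> in-order
Step 4: SEND seq=7035 -> out-of-order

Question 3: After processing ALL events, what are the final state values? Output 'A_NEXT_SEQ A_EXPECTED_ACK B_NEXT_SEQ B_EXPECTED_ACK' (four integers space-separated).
After event 0: A_seq=0 A_ack=7035 B_seq=7035 B_ack=0
After event 1: A_seq=0 A_ack=7035 B_seq=7180 B_ack=0
After event 2: A_seq=0 A_ack=7035 B_seq=7269 B_ack=0
After event 3: A_seq=0 A_ack=7269 B_seq=7269 B_ack=0
After event 4: A_seq=0 A_ack=7269 B_seq=7269 B_ack=0

Answer: 0 7269 7269 0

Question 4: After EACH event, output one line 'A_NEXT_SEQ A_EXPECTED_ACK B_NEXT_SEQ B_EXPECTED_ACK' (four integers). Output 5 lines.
0 7035 7035 0
0 7035 7180 0
0 7035 7269 0
0 7269 7269 0
0 7269 7269 0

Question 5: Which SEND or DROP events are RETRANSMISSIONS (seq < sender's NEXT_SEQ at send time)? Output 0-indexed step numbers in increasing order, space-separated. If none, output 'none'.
Step 0: SEND seq=7000 -> fresh
Step 1: DROP seq=7035 -> fresh
Step 2: SEND seq=7180 -> fresh
Step 3: SEND seq=7035 -> retransmit
Step 4: SEND seq=7035 -> retransmit

Answer: 3 4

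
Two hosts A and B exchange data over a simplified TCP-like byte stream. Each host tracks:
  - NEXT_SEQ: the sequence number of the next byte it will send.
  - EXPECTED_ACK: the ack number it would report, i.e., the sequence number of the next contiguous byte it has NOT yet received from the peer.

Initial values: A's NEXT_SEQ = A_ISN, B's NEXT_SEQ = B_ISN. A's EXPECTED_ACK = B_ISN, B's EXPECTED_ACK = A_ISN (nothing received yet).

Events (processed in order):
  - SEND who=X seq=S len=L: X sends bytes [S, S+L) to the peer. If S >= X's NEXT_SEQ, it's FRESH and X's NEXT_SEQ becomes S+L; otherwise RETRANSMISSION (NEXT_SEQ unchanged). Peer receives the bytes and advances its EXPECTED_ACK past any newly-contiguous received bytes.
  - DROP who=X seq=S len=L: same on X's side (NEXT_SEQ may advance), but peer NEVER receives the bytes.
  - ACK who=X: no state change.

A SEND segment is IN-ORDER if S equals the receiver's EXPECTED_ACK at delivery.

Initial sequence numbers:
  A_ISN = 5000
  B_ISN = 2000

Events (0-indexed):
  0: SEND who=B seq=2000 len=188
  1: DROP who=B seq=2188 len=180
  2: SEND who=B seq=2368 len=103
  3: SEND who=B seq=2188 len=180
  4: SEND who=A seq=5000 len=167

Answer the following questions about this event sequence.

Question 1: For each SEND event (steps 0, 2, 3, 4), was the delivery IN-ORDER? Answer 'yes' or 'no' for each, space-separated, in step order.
Step 0: SEND seq=2000 -> in-order
Step 2: SEND seq=2368 -> out-of-order
Step 3: SEND seq=2188 -> in-order
Step 4: SEND seq=5000 -> in-order

Answer: yes no yes yes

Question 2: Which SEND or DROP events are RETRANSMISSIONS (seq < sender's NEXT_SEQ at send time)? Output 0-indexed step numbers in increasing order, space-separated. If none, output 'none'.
Answer: 3

Derivation:
Step 0: SEND seq=2000 -> fresh
Step 1: DROP seq=2188 -> fresh
Step 2: SEND seq=2368 -> fresh
Step 3: SEND seq=2188 -> retransmit
Step 4: SEND seq=5000 -> fresh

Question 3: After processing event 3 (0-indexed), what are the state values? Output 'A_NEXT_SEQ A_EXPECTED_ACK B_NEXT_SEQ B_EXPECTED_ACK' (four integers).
After event 0: A_seq=5000 A_ack=2188 B_seq=2188 B_ack=5000
After event 1: A_seq=5000 A_ack=2188 B_seq=2368 B_ack=5000
After event 2: A_seq=5000 A_ack=2188 B_seq=2471 B_ack=5000
After event 3: A_seq=5000 A_ack=2471 B_seq=2471 B_ack=5000

5000 2471 2471 5000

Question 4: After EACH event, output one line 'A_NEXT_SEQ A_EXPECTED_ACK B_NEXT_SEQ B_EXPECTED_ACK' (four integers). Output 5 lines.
5000 2188 2188 5000
5000 2188 2368 5000
5000 2188 2471 5000
5000 2471 2471 5000
5167 2471 2471 5167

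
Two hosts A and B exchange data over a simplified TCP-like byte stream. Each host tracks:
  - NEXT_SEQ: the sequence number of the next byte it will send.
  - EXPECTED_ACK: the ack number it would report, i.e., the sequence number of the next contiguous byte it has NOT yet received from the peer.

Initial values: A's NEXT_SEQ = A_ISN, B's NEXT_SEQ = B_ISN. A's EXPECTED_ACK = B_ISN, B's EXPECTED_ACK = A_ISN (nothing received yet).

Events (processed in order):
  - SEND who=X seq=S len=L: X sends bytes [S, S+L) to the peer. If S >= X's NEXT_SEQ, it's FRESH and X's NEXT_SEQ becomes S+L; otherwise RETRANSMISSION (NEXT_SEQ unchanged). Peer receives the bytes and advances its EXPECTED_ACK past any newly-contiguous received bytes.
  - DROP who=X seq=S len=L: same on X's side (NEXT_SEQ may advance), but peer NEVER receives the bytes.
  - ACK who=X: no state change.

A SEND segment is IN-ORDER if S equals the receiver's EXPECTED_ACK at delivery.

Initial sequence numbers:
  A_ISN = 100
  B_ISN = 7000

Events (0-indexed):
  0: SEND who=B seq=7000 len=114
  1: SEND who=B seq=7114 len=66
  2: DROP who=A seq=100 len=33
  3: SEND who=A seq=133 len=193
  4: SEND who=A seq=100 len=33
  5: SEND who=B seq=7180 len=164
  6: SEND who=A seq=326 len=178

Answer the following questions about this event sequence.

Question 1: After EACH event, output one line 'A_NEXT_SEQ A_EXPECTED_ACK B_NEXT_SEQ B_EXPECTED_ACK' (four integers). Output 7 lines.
100 7114 7114 100
100 7180 7180 100
133 7180 7180 100
326 7180 7180 100
326 7180 7180 326
326 7344 7344 326
504 7344 7344 504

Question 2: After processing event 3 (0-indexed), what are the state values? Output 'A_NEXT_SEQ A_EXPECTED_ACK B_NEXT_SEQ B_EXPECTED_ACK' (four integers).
After event 0: A_seq=100 A_ack=7114 B_seq=7114 B_ack=100
After event 1: A_seq=100 A_ack=7180 B_seq=7180 B_ack=100
After event 2: A_seq=133 A_ack=7180 B_seq=7180 B_ack=100
After event 3: A_seq=326 A_ack=7180 B_seq=7180 B_ack=100

326 7180 7180 100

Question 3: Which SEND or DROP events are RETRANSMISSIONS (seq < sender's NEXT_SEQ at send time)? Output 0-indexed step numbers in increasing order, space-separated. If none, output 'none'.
Step 0: SEND seq=7000 -> fresh
Step 1: SEND seq=7114 -> fresh
Step 2: DROP seq=100 -> fresh
Step 3: SEND seq=133 -> fresh
Step 4: SEND seq=100 -> retransmit
Step 5: SEND seq=7180 -> fresh
Step 6: SEND seq=326 -> fresh

Answer: 4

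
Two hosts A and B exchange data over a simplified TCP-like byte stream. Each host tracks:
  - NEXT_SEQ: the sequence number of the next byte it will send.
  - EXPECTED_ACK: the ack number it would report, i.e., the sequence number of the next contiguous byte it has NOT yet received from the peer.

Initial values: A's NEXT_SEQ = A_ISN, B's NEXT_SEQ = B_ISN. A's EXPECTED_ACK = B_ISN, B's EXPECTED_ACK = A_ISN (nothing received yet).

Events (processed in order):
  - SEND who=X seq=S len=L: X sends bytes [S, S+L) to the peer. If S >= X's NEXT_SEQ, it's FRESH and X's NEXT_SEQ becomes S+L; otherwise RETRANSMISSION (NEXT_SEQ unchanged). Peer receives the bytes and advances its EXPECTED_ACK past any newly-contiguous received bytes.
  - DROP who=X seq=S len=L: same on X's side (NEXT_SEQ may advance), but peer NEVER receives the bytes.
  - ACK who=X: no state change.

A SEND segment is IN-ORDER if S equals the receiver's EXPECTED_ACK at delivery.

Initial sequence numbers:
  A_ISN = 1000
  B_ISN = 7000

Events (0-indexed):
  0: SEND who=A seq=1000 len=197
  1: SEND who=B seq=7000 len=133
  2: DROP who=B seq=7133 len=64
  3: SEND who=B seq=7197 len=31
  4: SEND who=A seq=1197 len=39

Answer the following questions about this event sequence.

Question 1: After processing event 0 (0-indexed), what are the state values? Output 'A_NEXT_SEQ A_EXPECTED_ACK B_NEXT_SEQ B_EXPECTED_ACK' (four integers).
After event 0: A_seq=1197 A_ack=7000 B_seq=7000 B_ack=1197

1197 7000 7000 1197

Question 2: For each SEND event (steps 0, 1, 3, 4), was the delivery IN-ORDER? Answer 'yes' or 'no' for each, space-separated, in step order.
Step 0: SEND seq=1000 -> in-order
Step 1: SEND seq=7000 -> in-order
Step 3: SEND seq=7197 -> out-of-order
Step 4: SEND seq=1197 -> in-order

Answer: yes yes no yes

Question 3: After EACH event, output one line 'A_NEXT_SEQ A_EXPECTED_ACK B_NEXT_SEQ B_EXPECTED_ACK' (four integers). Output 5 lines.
1197 7000 7000 1197
1197 7133 7133 1197
1197 7133 7197 1197
1197 7133 7228 1197
1236 7133 7228 1236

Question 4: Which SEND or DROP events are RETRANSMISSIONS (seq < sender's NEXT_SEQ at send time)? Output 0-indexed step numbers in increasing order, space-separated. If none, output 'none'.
Step 0: SEND seq=1000 -> fresh
Step 1: SEND seq=7000 -> fresh
Step 2: DROP seq=7133 -> fresh
Step 3: SEND seq=7197 -> fresh
Step 4: SEND seq=1197 -> fresh

Answer: none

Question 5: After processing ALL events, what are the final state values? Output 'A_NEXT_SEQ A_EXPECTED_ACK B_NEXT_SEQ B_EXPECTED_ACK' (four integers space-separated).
After event 0: A_seq=1197 A_ack=7000 B_seq=7000 B_ack=1197
After event 1: A_seq=1197 A_ack=7133 B_seq=7133 B_ack=1197
After event 2: A_seq=1197 A_ack=7133 B_seq=7197 B_ack=1197
After event 3: A_seq=1197 A_ack=7133 B_seq=7228 B_ack=1197
After event 4: A_seq=1236 A_ack=7133 B_seq=7228 B_ack=1236

Answer: 1236 7133 7228 1236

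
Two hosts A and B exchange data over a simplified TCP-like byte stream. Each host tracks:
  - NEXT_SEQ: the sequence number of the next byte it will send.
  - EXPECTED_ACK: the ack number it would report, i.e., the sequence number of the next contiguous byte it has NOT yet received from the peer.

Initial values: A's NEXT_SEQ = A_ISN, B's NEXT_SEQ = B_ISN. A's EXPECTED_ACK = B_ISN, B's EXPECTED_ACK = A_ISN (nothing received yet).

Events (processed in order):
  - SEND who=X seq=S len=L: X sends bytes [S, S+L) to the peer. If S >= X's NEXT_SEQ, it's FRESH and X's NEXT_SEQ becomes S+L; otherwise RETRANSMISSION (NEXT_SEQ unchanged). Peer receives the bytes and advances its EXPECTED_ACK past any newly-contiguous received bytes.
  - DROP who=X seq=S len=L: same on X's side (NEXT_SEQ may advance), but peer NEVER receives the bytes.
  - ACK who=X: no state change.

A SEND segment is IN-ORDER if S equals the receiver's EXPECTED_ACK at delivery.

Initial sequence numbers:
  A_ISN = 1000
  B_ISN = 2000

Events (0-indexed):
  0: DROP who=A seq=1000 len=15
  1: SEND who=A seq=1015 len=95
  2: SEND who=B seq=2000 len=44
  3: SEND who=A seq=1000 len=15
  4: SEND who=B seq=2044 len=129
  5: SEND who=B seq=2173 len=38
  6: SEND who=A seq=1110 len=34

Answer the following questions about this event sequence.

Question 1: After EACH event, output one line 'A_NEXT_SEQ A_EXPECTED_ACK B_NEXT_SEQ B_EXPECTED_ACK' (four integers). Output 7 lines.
1015 2000 2000 1000
1110 2000 2000 1000
1110 2044 2044 1000
1110 2044 2044 1110
1110 2173 2173 1110
1110 2211 2211 1110
1144 2211 2211 1144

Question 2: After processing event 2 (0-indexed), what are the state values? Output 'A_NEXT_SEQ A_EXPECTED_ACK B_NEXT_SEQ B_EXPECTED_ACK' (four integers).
After event 0: A_seq=1015 A_ack=2000 B_seq=2000 B_ack=1000
After event 1: A_seq=1110 A_ack=2000 B_seq=2000 B_ack=1000
After event 2: A_seq=1110 A_ack=2044 B_seq=2044 B_ack=1000

1110 2044 2044 1000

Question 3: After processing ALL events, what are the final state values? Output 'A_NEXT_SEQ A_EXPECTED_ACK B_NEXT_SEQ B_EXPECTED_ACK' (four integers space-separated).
After event 0: A_seq=1015 A_ack=2000 B_seq=2000 B_ack=1000
After event 1: A_seq=1110 A_ack=2000 B_seq=2000 B_ack=1000
After event 2: A_seq=1110 A_ack=2044 B_seq=2044 B_ack=1000
After event 3: A_seq=1110 A_ack=2044 B_seq=2044 B_ack=1110
After event 4: A_seq=1110 A_ack=2173 B_seq=2173 B_ack=1110
After event 5: A_seq=1110 A_ack=2211 B_seq=2211 B_ack=1110
After event 6: A_seq=1144 A_ack=2211 B_seq=2211 B_ack=1144

Answer: 1144 2211 2211 1144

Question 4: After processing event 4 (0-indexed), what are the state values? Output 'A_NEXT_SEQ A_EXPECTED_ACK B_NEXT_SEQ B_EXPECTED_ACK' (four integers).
After event 0: A_seq=1015 A_ack=2000 B_seq=2000 B_ack=1000
After event 1: A_seq=1110 A_ack=2000 B_seq=2000 B_ack=1000
After event 2: A_seq=1110 A_ack=2044 B_seq=2044 B_ack=1000
After event 3: A_seq=1110 A_ack=2044 B_seq=2044 B_ack=1110
After event 4: A_seq=1110 A_ack=2173 B_seq=2173 B_ack=1110

1110 2173 2173 1110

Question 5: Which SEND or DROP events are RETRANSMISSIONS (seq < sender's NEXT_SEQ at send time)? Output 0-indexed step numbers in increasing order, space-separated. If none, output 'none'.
Step 0: DROP seq=1000 -> fresh
Step 1: SEND seq=1015 -> fresh
Step 2: SEND seq=2000 -> fresh
Step 3: SEND seq=1000 -> retransmit
Step 4: SEND seq=2044 -> fresh
Step 5: SEND seq=2173 -> fresh
Step 6: SEND seq=1110 -> fresh

Answer: 3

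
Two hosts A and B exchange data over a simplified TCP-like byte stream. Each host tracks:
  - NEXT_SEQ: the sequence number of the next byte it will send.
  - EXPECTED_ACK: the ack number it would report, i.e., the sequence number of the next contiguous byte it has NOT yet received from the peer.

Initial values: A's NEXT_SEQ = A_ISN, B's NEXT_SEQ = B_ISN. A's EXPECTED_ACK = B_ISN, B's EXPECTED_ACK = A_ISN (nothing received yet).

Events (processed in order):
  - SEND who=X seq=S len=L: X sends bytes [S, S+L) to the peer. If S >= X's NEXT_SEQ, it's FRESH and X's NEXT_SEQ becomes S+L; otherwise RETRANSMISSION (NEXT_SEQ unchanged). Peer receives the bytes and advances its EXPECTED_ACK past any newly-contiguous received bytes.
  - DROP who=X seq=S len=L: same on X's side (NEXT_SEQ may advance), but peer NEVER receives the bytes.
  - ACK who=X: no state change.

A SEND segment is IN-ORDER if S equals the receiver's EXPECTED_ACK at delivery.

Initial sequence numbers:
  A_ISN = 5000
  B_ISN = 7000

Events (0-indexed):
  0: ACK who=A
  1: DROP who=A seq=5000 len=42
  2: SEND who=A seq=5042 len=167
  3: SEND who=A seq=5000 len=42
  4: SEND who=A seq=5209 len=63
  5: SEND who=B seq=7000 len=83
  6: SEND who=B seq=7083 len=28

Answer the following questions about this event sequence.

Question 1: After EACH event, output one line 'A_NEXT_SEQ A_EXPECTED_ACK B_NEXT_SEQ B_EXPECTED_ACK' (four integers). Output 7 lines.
5000 7000 7000 5000
5042 7000 7000 5000
5209 7000 7000 5000
5209 7000 7000 5209
5272 7000 7000 5272
5272 7083 7083 5272
5272 7111 7111 5272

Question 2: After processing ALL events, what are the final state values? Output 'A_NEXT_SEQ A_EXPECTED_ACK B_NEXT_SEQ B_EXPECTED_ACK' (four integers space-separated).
After event 0: A_seq=5000 A_ack=7000 B_seq=7000 B_ack=5000
After event 1: A_seq=5042 A_ack=7000 B_seq=7000 B_ack=5000
After event 2: A_seq=5209 A_ack=7000 B_seq=7000 B_ack=5000
After event 3: A_seq=5209 A_ack=7000 B_seq=7000 B_ack=5209
After event 4: A_seq=5272 A_ack=7000 B_seq=7000 B_ack=5272
After event 5: A_seq=5272 A_ack=7083 B_seq=7083 B_ack=5272
After event 6: A_seq=5272 A_ack=7111 B_seq=7111 B_ack=5272

Answer: 5272 7111 7111 5272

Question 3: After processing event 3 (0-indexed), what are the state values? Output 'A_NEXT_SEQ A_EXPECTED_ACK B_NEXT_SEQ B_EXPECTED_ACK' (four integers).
After event 0: A_seq=5000 A_ack=7000 B_seq=7000 B_ack=5000
After event 1: A_seq=5042 A_ack=7000 B_seq=7000 B_ack=5000
After event 2: A_seq=5209 A_ack=7000 B_seq=7000 B_ack=5000
After event 3: A_seq=5209 A_ack=7000 B_seq=7000 B_ack=5209

5209 7000 7000 5209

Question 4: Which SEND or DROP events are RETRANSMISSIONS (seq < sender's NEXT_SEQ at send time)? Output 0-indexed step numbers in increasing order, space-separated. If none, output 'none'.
Step 1: DROP seq=5000 -> fresh
Step 2: SEND seq=5042 -> fresh
Step 3: SEND seq=5000 -> retransmit
Step 4: SEND seq=5209 -> fresh
Step 5: SEND seq=7000 -> fresh
Step 6: SEND seq=7083 -> fresh

Answer: 3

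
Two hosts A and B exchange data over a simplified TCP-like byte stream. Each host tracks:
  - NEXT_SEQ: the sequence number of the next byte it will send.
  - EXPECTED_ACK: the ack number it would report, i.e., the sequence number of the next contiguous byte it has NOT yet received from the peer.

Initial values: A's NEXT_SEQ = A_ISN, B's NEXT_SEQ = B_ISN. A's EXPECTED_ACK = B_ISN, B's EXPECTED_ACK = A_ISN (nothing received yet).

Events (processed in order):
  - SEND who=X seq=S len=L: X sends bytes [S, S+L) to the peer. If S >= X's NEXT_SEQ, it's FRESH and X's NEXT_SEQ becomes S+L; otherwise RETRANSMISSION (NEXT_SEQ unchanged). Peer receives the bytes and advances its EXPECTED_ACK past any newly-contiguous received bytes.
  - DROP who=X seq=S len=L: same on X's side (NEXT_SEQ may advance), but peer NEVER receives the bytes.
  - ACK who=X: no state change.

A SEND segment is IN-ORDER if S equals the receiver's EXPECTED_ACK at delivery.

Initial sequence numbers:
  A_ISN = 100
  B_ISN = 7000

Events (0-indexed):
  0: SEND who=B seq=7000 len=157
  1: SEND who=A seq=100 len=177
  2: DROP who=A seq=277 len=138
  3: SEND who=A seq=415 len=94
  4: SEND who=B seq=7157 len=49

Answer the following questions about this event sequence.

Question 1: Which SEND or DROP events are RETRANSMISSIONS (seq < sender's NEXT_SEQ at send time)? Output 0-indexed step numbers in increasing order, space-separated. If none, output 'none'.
Step 0: SEND seq=7000 -> fresh
Step 1: SEND seq=100 -> fresh
Step 2: DROP seq=277 -> fresh
Step 3: SEND seq=415 -> fresh
Step 4: SEND seq=7157 -> fresh

Answer: none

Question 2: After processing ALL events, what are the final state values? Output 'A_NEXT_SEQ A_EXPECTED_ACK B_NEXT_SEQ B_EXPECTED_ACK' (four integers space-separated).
Answer: 509 7206 7206 277

Derivation:
After event 0: A_seq=100 A_ack=7157 B_seq=7157 B_ack=100
After event 1: A_seq=277 A_ack=7157 B_seq=7157 B_ack=277
After event 2: A_seq=415 A_ack=7157 B_seq=7157 B_ack=277
After event 3: A_seq=509 A_ack=7157 B_seq=7157 B_ack=277
After event 4: A_seq=509 A_ack=7206 B_seq=7206 B_ack=277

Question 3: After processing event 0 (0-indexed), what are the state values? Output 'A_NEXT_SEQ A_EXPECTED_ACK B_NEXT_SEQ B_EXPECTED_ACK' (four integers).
After event 0: A_seq=100 A_ack=7157 B_seq=7157 B_ack=100

100 7157 7157 100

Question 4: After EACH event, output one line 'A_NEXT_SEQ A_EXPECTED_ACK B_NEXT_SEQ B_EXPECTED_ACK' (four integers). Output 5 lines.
100 7157 7157 100
277 7157 7157 277
415 7157 7157 277
509 7157 7157 277
509 7206 7206 277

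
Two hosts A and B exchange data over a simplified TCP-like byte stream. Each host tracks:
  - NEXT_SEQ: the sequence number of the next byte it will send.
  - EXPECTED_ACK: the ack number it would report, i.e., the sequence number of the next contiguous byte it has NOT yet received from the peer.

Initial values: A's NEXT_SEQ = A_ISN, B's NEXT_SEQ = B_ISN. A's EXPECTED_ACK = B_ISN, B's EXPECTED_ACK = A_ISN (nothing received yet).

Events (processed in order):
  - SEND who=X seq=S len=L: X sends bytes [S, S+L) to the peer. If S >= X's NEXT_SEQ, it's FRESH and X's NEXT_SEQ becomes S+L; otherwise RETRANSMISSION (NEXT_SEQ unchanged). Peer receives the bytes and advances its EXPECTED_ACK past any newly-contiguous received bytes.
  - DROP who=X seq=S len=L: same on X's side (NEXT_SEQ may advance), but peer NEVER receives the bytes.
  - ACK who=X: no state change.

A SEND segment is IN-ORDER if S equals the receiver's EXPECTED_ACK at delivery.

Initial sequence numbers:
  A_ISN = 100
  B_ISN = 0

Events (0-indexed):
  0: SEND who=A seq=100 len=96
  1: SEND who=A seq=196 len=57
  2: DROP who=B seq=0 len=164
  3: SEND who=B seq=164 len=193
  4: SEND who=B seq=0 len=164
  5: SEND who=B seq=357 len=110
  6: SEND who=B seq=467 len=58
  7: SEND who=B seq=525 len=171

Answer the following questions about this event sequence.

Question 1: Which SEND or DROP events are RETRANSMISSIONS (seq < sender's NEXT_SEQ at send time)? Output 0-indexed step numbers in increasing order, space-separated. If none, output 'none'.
Answer: 4

Derivation:
Step 0: SEND seq=100 -> fresh
Step 1: SEND seq=196 -> fresh
Step 2: DROP seq=0 -> fresh
Step 3: SEND seq=164 -> fresh
Step 4: SEND seq=0 -> retransmit
Step 5: SEND seq=357 -> fresh
Step 6: SEND seq=467 -> fresh
Step 7: SEND seq=525 -> fresh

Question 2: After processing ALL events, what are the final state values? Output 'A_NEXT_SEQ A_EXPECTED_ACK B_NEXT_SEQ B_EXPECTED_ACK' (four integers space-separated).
After event 0: A_seq=196 A_ack=0 B_seq=0 B_ack=196
After event 1: A_seq=253 A_ack=0 B_seq=0 B_ack=253
After event 2: A_seq=253 A_ack=0 B_seq=164 B_ack=253
After event 3: A_seq=253 A_ack=0 B_seq=357 B_ack=253
After event 4: A_seq=253 A_ack=357 B_seq=357 B_ack=253
After event 5: A_seq=253 A_ack=467 B_seq=467 B_ack=253
After event 6: A_seq=253 A_ack=525 B_seq=525 B_ack=253
After event 7: A_seq=253 A_ack=696 B_seq=696 B_ack=253

Answer: 253 696 696 253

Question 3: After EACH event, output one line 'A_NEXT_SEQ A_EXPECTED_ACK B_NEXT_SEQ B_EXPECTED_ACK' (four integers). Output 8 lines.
196 0 0 196
253 0 0 253
253 0 164 253
253 0 357 253
253 357 357 253
253 467 467 253
253 525 525 253
253 696 696 253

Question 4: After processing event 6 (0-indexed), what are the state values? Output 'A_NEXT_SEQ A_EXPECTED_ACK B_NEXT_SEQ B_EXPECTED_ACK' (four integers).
After event 0: A_seq=196 A_ack=0 B_seq=0 B_ack=196
After event 1: A_seq=253 A_ack=0 B_seq=0 B_ack=253
After event 2: A_seq=253 A_ack=0 B_seq=164 B_ack=253
After event 3: A_seq=253 A_ack=0 B_seq=357 B_ack=253
After event 4: A_seq=253 A_ack=357 B_seq=357 B_ack=253
After event 5: A_seq=253 A_ack=467 B_seq=467 B_ack=253
After event 6: A_seq=253 A_ack=525 B_seq=525 B_ack=253

253 525 525 253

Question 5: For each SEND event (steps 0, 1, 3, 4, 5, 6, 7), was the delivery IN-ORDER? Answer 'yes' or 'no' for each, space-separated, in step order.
Step 0: SEND seq=100 -> in-order
Step 1: SEND seq=196 -> in-order
Step 3: SEND seq=164 -> out-of-order
Step 4: SEND seq=0 -> in-order
Step 5: SEND seq=357 -> in-order
Step 6: SEND seq=467 -> in-order
Step 7: SEND seq=525 -> in-order

Answer: yes yes no yes yes yes yes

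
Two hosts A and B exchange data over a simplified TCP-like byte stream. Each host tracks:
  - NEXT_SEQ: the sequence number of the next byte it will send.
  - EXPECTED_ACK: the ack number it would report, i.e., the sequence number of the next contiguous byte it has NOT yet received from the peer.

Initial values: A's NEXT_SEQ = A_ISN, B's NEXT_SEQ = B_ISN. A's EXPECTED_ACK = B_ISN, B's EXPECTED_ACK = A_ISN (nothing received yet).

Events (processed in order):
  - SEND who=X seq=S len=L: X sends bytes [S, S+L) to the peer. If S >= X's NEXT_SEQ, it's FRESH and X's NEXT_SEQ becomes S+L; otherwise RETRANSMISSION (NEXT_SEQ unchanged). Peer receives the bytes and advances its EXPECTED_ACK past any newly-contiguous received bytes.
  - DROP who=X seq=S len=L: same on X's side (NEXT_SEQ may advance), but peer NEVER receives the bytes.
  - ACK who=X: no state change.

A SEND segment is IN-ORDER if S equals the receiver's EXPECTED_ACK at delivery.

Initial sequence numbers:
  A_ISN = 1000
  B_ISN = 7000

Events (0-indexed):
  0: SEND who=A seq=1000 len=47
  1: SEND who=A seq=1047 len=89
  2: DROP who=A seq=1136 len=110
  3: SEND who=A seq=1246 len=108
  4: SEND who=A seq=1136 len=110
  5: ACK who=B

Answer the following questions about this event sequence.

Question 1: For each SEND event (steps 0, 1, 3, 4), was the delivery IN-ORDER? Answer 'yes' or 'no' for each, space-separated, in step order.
Step 0: SEND seq=1000 -> in-order
Step 1: SEND seq=1047 -> in-order
Step 3: SEND seq=1246 -> out-of-order
Step 4: SEND seq=1136 -> in-order

Answer: yes yes no yes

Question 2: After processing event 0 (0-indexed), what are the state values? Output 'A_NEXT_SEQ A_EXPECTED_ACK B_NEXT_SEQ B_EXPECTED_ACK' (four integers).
After event 0: A_seq=1047 A_ack=7000 B_seq=7000 B_ack=1047

1047 7000 7000 1047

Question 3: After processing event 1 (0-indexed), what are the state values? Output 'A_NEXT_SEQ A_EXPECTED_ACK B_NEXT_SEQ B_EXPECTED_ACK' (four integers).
After event 0: A_seq=1047 A_ack=7000 B_seq=7000 B_ack=1047
After event 1: A_seq=1136 A_ack=7000 B_seq=7000 B_ack=1136

1136 7000 7000 1136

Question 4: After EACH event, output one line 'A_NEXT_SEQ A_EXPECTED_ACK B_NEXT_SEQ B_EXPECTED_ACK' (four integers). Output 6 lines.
1047 7000 7000 1047
1136 7000 7000 1136
1246 7000 7000 1136
1354 7000 7000 1136
1354 7000 7000 1354
1354 7000 7000 1354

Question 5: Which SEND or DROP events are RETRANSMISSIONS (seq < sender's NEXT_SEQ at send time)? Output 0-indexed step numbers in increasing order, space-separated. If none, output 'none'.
Answer: 4

Derivation:
Step 0: SEND seq=1000 -> fresh
Step 1: SEND seq=1047 -> fresh
Step 2: DROP seq=1136 -> fresh
Step 3: SEND seq=1246 -> fresh
Step 4: SEND seq=1136 -> retransmit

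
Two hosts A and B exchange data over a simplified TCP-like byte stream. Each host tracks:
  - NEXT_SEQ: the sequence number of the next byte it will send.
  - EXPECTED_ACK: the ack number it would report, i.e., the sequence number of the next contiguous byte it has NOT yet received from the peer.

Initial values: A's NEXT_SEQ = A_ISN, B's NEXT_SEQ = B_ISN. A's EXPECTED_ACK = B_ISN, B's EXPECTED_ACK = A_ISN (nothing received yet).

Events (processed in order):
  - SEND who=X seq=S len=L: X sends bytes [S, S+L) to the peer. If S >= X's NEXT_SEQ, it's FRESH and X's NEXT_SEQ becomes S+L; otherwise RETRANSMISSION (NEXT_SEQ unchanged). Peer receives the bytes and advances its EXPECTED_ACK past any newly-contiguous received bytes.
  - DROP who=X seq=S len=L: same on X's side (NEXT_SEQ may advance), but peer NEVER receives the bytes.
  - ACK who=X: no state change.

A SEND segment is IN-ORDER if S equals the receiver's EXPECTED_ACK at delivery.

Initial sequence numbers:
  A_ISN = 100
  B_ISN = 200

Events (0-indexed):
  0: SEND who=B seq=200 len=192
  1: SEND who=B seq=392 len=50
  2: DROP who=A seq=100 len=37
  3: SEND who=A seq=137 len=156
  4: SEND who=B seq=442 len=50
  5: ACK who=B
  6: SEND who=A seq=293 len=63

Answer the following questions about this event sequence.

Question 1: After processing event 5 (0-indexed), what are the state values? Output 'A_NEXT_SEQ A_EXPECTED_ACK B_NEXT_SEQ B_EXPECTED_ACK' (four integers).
After event 0: A_seq=100 A_ack=392 B_seq=392 B_ack=100
After event 1: A_seq=100 A_ack=442 B_seq=442 B_ack=100
After event 2: A_seq=137 A_ack=442 B_seq=442 B_ack=100
After event 3: A_seq=293 A_ack=442 B_seq=442 B_ack=100
After event 4: A_seq=293 A_ack=492 B_seq=492 B_ack=100
After event 5: A_seq=293 A_ack=492 B_seq=492 B_ack=100

293 492 492 100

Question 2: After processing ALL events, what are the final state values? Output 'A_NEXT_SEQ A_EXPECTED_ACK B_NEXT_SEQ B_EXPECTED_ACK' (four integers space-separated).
After event 0: A_seq=100 A_ack=392 B_seq=392 B_ack=100
After event 1: A_seq=100 A_ack=442 B_seq=442 B_ack=100
After event 2: A_seq=137 A_ack=442 B_seq=442 B_ack=100
After event 3: A_seq=293 A_ack=442 B_seq=442 B_ack=100
After event 4: A_seq=293 A_ack=492 B_seq=492 B_ack=100
After event 5: A_seq=293 A_ack=492 B_seq=492 B_ack=100
After event 6: A_seq=356 A_ack=492 B_seq=492 B_ack=100

Answer: 356 492 492 100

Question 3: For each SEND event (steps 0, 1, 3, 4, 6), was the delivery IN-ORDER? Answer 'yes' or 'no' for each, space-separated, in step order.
Step 0: SEND seq=200 -> in-order
Step 1: SEND seq=392 -> in-order
Step 3: SEND seq=137 -> out-of-order
Step 4: SEND seq=442 -> in-order
Step 6: SEND seq=293 -> out-of-order

Answer: yes yes no yes no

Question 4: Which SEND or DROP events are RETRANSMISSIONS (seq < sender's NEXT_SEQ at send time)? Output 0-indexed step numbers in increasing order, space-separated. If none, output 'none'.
Step 0: SEND seq=200 -> fresh
Step 1: SEND seq=392 -> fresh
Step 2: DROP seq=100 -> fresh
Step 3: SEND seq=137 -> fresh
Step 4: SEND seq=442 -> fresh
Step 6: SEND seq=293 -> fresh

Answer: none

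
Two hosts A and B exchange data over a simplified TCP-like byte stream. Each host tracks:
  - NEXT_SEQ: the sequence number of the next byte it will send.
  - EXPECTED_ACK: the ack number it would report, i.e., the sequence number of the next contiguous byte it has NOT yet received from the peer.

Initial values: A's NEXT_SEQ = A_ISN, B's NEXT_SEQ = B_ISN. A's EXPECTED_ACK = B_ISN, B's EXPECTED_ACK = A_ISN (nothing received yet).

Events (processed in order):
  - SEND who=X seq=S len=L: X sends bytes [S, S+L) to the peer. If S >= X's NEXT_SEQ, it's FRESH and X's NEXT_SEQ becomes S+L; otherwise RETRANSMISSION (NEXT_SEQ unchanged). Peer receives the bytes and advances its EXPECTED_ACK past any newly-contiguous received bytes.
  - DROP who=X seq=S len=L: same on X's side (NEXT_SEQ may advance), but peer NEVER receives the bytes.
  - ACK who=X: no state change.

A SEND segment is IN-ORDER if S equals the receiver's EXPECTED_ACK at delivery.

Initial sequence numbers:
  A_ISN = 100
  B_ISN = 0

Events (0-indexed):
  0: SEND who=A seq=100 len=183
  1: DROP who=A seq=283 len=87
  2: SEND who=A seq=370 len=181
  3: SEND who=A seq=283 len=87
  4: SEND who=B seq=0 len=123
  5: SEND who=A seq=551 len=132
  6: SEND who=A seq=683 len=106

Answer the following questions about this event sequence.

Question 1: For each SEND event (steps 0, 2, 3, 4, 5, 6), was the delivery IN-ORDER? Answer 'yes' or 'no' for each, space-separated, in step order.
Answer: yes no yes yes yes yes

Derivation:
Step 0: SEND seq=100 -> in-order
Step 2: SEND seq=370 -> out-of-order
Step 3: SEND seq=283 -> in-order
Step 4: SEND seq=0 -> in-order
Step 5: SEND seq=551 -> in-order
Step 6: SEND seq=683 -> in-order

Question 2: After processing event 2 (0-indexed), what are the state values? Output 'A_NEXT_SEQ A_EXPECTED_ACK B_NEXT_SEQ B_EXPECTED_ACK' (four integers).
After event 0: A_seq=283 A_ack=0 B_seq=0 B_ack=283
After event 1: A_seq=370 A_ack=0 B_seq=0 B_ack=283
After event 2: A_seq=551 A_ack=0 B_seq=0 B_ack=283

551 0 0 283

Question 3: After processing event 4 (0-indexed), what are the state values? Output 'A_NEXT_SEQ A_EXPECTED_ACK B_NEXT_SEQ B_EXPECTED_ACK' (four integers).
After event 0: A_seq=283 A_ack=0 B_seq=0 B_ack=283
After event 1: A_seq=370 A_ack=0 B_seq=0 B_ack=283
After event 2: A_seq=551 A_ack=0 B_seq=0 B_ack=283
After event 3: A_seq=551 A_ack=0 B_seq=0 B_ack=551
After event 4: A_seq=551 A_ack=123 B_seq=123 B_ack=551

551 123 123 551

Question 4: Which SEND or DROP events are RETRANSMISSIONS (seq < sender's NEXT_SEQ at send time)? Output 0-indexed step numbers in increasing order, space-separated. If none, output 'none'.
Step 0: SEND seq=100 -> fresh
Step 1: DROP seq=283 -> fresh
Step 2: SEND seq=370 -> fresh
Step 3: SEND seq=283 -> retransmit
Step 4: SEND seq=0 -> fresh
Step 5: SEND seq=551 -> fresh
Step 6: SEND seq=683 -> fresh

Answer: 3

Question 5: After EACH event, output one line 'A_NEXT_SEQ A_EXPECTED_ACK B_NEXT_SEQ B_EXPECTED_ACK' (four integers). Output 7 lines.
283 0 0 283
370 0 0 283
551 0 0 283
551 0 0 551
551 123 123 551
683 123 123 683
789 123 123 789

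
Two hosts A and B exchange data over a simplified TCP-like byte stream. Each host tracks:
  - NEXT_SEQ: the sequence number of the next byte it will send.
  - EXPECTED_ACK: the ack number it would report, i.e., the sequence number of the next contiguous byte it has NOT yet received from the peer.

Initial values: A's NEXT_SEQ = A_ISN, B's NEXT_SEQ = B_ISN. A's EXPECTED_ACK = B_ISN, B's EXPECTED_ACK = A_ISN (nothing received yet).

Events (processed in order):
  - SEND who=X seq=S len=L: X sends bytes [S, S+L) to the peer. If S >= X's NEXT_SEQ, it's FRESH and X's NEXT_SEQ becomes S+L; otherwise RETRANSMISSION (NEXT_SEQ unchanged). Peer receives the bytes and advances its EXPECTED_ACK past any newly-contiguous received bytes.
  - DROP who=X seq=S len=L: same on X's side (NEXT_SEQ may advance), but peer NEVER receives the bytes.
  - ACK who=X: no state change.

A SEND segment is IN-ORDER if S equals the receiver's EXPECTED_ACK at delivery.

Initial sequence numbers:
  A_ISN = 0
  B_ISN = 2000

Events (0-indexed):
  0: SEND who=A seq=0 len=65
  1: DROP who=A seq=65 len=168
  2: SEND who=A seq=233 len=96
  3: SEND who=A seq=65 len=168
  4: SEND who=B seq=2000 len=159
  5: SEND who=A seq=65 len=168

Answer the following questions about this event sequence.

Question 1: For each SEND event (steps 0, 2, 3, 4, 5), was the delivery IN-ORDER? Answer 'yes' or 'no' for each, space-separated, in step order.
Answer: yes no yes yes no

Derivation:
Step 0: SEND seq=0 -> in-order
Step 2: SEND seq=233 -> out-of-order
Step 3: SEND seq=65 -> in-order
Step 4: SEND seq=2000 -> in-order
Step 5: SEND seq=65 -> out-of-order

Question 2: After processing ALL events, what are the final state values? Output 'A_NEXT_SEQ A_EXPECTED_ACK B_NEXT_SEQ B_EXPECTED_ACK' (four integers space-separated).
After event 0: A_seq=65 A_ack=2000 B_seq=2000 B_ack=65
After event 1: A_seq=233 A_ack=2000 B_seq=2000 B_ack=65
After event 2: A_seq=329 A_ack=2000 B_seq=2000 B_ack=65
After event 3: A_seq=329 A_ack=2000 B_seq=2000 B_ack=329
After event 4: A_seq=329 A_ack=2159 B_seq=2159 B_ack=329
After event 5: A_seq=329 A_ack=2159 B_seq=2159 B_ack=329

Answer: 329 2159 2159 329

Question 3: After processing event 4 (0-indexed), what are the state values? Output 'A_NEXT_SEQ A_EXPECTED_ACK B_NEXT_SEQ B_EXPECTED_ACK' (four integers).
After event 0: A_seq=65 A_ack=2000 B_seq=2000 B_ack=65
After event 1: A_seq=233 A_ack=2000 B_seq=2000 B_ack=65
After event 2: A_seq=329 A_ack=2000 B_seq=2000 B_ack=65
After event 3: A_seq=329 A_ack=2000 B_seq=2000 B_ack=329
After event 4: A_seq=329 A_ack=2159 B_seq=2159 B_ack=329

329 2159 2159 329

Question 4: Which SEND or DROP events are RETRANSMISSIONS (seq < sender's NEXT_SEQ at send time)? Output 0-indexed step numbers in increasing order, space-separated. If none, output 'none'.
Step 0: SEND seq=0 -> fresh
Step 1: DROP seq=65 -> fresh
Step 2: SEND seq=233 -> fresh
Step 3: SEND seq=65 -> retransmit
Step 4: SEND seq=2000 -> fresh
Step 5: SEND seq=65 -> retransmit

Answer: 3 5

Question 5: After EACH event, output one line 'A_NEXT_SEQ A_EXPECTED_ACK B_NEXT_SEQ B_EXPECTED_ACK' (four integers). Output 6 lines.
65 2000 2000 65
233 2000 2000 65
329 2000 2000 65
329 2000 2000 329
329 2159 2159 329
329 2159 2159 329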